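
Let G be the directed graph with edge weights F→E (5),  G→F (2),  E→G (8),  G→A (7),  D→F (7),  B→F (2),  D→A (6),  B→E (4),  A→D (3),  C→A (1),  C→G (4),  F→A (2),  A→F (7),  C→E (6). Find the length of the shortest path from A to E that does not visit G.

12

Paths from A to E avoiding G:
A-F-E: 7 + 5 = 12
A-D-F-E: 3 + 7 + 5 = 15
Best route has total 12.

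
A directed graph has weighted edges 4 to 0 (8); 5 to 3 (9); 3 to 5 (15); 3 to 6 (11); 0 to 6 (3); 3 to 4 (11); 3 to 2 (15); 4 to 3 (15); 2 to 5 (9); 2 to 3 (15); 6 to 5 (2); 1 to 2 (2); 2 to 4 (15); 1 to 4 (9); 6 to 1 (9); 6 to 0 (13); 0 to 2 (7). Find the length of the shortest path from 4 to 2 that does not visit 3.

15

Routes from 4 to 2 avoiding 3:
4→0→6→1→2: 8 + 3 + 9 + 2 = 22
4→0→2: 8 + 7 = 15
The minimum is 15.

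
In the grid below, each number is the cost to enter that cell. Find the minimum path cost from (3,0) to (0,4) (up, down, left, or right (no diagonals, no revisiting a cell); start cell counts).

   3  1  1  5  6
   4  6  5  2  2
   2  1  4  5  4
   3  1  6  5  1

24

One optimal route is [3,0]→[3,1]→[2,1]→[1,1]→[0,1]→[0,2]→[0,3]→[0,4].
Its cost is 3 + 1 + 1 + 6 + 1 + 1 + 5 + 6 = 24.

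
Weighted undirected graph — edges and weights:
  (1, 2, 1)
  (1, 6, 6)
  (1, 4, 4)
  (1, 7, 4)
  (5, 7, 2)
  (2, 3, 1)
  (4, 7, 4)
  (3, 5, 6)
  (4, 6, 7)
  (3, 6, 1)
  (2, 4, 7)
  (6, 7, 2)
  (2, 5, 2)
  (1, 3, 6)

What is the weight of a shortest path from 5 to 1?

3

Some routes from 5 to 1:
5→3→2→1: 6 + 1 + 1 = 8
5→7→1: 2 + 4 = 6
5→2→1: 2 + 1 = 3
5→7→6→3→2→1: 2 + 2 + 1 + 1 + 1 = 7
Shortest: 3.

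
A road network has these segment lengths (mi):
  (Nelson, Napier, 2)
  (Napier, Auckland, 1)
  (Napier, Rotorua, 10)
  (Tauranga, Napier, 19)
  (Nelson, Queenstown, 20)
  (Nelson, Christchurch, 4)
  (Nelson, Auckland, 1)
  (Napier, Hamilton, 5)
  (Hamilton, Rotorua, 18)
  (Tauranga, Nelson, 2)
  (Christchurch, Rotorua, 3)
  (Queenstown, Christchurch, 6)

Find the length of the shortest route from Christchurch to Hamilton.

Comparing a few candidate routes:
Christchurch-Nelson-Auckland-Napier-Hamilton: 4 + 1 + 1 + 5 = 11
Christchurch-Rotorua-Napier-Hamilton: 3 + 10 + 5 = 18
Christchurch-Nelson-Napier-Hamilton: 4 + 2 + 5 = 11
Best route has total 11 mi.

11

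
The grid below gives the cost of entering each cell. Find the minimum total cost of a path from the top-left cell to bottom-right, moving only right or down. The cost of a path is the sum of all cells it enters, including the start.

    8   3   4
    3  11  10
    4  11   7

Best path: r0c0→r0c1→r0c2→r1c2→r2c2
Cost: 8 + 3 + 4 + 10 + 7 = 32

32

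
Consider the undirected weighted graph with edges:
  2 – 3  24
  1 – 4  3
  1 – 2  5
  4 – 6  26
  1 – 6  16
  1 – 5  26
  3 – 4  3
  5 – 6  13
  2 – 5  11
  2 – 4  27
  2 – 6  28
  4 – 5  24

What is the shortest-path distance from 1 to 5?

A few of the 1→5 routes:
1 → 4 → 3 → 2 → 5: 3 + 3 + 24 + 11 = 41
1 → 6 → 5: 16 + 13 = 29
1 → 4 → 5: 3 + 24 = 27
1 → 4 → 2 → 5: 3 + 27 + 11 = 41
1 → 2 → 5: 5 + 11 = 16
1 → 5: 26
The minimum is 16.

16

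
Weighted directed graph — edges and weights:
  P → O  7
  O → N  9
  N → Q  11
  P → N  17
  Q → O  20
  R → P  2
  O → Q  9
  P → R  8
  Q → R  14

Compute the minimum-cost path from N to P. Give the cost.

Paths from N to P:
N-Q-R-P: 11 + 14 + 2 = 27
The minimum is 27.

27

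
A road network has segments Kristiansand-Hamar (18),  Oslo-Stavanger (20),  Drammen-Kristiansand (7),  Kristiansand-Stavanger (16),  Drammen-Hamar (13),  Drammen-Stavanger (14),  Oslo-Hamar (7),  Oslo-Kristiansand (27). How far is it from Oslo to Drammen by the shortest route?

20

A few of the Oslo→Drammen routes:
Oslo→Hamar→Drammen: 7 + 13 = 20
Oslo→Stavanger→Drammen: 20 + 14 = 34
Oslo→Hamar→Kristiansand→Drammen: 7 + 18 + 7 = 32
Best route has total 20.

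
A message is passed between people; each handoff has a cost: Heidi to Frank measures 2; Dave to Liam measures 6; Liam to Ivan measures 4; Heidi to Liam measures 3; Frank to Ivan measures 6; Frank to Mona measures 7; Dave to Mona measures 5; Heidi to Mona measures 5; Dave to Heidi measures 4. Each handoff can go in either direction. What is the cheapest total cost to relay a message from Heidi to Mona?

5

Some routes from Heidi to Mona:
Heidi -> Liam -> Dave -> Mona: 3 + 6 + 5 = 14
Heidi -> Dave -> Mona: 4 + 5 = 9
Heidi -> Mona: 5
Heidi -> Frank -> Mona: 2 + 7 = 9
Heidi -> Liam -> Ivan -> Frank -> Mona: 3 + 4 + 6 + 7 = 20
Shortest: 5.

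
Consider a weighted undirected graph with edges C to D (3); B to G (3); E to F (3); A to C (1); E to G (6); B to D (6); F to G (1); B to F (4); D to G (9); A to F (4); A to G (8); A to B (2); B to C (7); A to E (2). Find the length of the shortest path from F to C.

5

Checking several routes:
F - A - C: 4 + 1 = 5
F - E - A - C: 3 + 2 + 1 = 6
F - G - B - A - C: 1 + 3 + 2 + 1 = 7
F - B - A - C: 4 + 2 + 1 = 7
Best route has total 5.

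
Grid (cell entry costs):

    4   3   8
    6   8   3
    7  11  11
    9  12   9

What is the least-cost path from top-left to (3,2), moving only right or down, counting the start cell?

Cheapest: r0c0 r0c1 r0c2 r1c2 r2c2 r3c2
  4 + 3 + 8 + 3 + 11 + 9 = 38

38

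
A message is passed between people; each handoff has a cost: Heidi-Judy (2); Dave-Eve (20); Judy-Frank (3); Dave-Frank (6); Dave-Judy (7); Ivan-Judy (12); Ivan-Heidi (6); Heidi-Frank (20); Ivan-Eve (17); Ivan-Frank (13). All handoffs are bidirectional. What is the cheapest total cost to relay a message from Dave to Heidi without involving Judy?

Candidate routes:
Dave-Frank-Heidi: 6 + 20 = 26
Dave-Eve-Ivan-Heidi: 20 + 17 + 6 = 43
Dave-Eve-Ivan-Frank-Heidi: 20 + 17 + 13 + 20 = 70
Dave-Frank-Ivan-Heidi: 6 + 13 + 6 = 25
The minimum is 25.

25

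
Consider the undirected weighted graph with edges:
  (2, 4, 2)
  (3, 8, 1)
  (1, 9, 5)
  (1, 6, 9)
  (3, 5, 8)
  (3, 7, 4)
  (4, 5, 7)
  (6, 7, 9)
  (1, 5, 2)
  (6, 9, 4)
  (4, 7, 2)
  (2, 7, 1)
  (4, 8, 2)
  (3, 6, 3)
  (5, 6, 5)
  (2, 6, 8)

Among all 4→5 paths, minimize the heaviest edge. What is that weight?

A few of the 4→5 routes:
4-2-7-3-6-5: max(2, 1, 4, 3, 5) = 5
4-2-7-3-6-9-1-5: max(2, 1, 4, 3, 4, 5, 2) = 5
4-8-3-6-9-1-5: max(2, 1, 3, 4, 5, 2) = 5
Best route has worst link 5.

5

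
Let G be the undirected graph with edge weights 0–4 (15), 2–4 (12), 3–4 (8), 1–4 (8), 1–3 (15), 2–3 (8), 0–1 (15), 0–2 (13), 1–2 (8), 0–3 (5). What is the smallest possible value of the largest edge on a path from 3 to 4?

Checking several routes:
3→4: max(8) = 8
3→2→1→4: max(8, 8, 8) = 8
3→2→4: max(8, 12) = 12
Smallest bottleneck: 8.

8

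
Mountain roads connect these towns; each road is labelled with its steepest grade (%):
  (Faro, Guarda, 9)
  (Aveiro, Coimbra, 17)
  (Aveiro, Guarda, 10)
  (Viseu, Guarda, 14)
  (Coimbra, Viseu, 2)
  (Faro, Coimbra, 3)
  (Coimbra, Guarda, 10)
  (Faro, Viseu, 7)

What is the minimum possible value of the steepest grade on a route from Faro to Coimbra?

A few of the Faro→Coimbra routes:
Faro→Viseu→Coimbra: max(7, 2) = 7
Faro→Viseu→Guarda→Coimbra: max(7, 14, 10) = 14
Faro→Guarda→Viseu→Coimbra: max(9, 14, 2) = 14
Faro→Viseu→Guarda→Aveiro→Coimbra: max(7, 14, 10, 17) = 17
Faro→Guarda→Coimbra: max(9, 10) = 10
Faro→Coimbra: max(3) = 3
Smallest bottleneck: 3%.

3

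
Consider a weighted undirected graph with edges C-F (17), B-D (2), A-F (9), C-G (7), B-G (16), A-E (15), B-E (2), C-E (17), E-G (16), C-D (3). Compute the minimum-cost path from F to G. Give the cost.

Some routes from F to G:
F-C-G: 17 + 7 = 24
F-A-E-B-D-C-G: 9 + 15 + 2 + 2 + 3 + 7 = 38
F-A-E-G: 9 + 15 + 16 = 40
F-C-D-B-G: 17 + 3 + 2 + 16 = 38
Best route has total 24.

24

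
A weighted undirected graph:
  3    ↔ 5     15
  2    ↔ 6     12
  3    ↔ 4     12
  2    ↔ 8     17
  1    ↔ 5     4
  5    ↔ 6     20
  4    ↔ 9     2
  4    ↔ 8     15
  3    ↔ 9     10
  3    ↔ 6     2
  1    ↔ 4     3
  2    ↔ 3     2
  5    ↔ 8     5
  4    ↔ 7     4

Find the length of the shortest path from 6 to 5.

17

Comparing a few candidate routes:
6→3→9→4→1→5: 2 + 10 + 2 + 3 + 4 = 21
6→5: 20
6→2→3→5: 12 + 2 + 15 = 29
6→3→4→1→5: 2 + 12 + 3 + 4 = 21
6→3→5: 2 + 15 = 17
6→3→2→8→5: 2 + 2 + 17 + 5 = 26
The minimum is 17.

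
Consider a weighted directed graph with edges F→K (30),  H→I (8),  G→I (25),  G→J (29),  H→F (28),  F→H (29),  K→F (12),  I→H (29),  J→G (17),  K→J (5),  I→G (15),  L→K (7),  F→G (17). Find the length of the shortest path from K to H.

Candidate routes:
K -> J -> G -> I -> H: 5 + 17 + 25 + 29 = 76
K -> F -> H: 12 + 29 = 41
K -> F -> G -> I -> H: 12 + 17 + 25 + 29 = 83
Shortest: 41.

41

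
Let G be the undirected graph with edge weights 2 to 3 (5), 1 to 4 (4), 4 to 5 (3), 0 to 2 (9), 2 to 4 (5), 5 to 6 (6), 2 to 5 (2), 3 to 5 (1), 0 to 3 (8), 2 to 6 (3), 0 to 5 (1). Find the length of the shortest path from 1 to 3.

Some routes from 1 to 3:
1 → 4 → 5 → 3: 4 + 3 + 1 = 8
1 → 4 → 2 → 5 → 3: 4 + 5 + 2 + 1 = 12
1 → 4 → 2 → 3: 4 + 5 + 5 = 14
Best route has total 8.

8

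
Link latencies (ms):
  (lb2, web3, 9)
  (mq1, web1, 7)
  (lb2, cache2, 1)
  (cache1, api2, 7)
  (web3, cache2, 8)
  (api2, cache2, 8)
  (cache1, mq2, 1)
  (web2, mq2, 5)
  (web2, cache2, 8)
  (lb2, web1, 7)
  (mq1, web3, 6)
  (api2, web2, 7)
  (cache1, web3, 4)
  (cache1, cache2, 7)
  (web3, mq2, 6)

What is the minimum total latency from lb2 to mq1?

14

A few of the lb2→mq1 routes:
lb2-web3-mq1: 9 + 6 = 15
lb2-cache2-web3-mq1: 1 + 8 + 6 = 15
lb2-web1-mq1: 7 + 7 = 14
Best route has total 14 ms.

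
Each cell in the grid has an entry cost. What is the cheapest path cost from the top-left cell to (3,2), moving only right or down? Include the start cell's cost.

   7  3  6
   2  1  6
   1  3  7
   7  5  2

20

Cheapest: r0c0 r1c0 r1c1 r2c1 r3c1 r3c2
  7 + 2 + 1 + 3 + 5 + 2 = 20
(Top row then right column would cost 31.)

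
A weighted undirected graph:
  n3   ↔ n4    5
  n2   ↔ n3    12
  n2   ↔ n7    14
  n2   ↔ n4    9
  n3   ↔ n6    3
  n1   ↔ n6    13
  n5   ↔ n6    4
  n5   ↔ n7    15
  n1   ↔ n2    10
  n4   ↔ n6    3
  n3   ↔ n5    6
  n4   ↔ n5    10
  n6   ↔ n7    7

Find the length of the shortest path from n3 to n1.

16

Checking several routes:
n3-n4-n6-n1: 5 + 3 + 13 = 21
n3-n2-n1: 12 + 10 = 22
n3-n6-n1: 3 + 13 = 16
Shortest: 16.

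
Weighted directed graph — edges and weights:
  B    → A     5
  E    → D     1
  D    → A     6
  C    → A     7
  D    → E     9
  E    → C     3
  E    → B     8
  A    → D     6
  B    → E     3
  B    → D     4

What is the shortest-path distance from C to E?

Candidate routes:
C → A → D → E: 7 + 6 + 9 = 22
Shortest: 22.

22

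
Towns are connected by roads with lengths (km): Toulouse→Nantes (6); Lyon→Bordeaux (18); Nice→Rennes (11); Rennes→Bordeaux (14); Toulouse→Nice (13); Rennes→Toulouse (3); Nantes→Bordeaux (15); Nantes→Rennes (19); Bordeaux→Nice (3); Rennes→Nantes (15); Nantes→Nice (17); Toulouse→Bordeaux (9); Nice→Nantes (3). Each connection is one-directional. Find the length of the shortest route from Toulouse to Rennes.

Some routes from Toulouse to Rennes:
Toulouse -> Nantes -> Rennes: 6 + 19 = 25
Toulouse -> Nice -> Rennes: 13 + 11 = 24
Toulouse -> Bordeaux -> Nice -> Rennes: 9 + 3 + 11 = 23
Toulouse -> Nantes -> Nice -> Rennes: 6 + 17 + 11 = 34
Shortest: 23 km.

23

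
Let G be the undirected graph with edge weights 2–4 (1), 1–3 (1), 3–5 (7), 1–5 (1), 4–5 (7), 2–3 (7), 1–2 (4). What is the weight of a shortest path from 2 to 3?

5

A few of the 2→3 routes:
2-4-5-1-3: 1 + 7 + 1 + 1 = 10
2-3: 7
2-1-3: 4 + 1 = 5
Best route has total 5.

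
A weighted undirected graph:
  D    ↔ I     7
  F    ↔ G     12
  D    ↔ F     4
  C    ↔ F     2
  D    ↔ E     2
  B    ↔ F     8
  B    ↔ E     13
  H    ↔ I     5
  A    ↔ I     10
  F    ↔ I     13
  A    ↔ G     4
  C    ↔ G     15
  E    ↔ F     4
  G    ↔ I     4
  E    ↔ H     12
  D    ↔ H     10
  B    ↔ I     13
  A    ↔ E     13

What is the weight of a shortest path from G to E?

13

A few of the G→E routes:
G → A → E: 4 + 13 = 17
G → F → D → E: 12 + 4 + 2 = 18
G → I → D → E: 4 + 7 + 2 = 13
G → F → E: 12 + 4 = 16
The minimum is 13.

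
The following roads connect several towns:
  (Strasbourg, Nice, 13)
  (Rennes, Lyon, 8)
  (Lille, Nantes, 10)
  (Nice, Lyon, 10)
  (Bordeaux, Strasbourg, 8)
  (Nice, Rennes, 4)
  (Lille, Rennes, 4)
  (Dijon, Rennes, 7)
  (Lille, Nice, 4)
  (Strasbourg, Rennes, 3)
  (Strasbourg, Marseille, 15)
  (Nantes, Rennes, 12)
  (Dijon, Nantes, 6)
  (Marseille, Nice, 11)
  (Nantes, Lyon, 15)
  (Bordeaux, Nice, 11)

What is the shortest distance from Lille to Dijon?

Some routes from Lille to Dijon:
Lille - Rennes - Nantes - Dijon: 4 + 12 + 6 = 22
Lille - Nice - Rennes - Nantes - Dijon: 4 + 4 + 12 + 6 = 26
Lille - Nantes - Dijon: 10 + 6 = 16
Lille - Rennes - Dijon: 4 + 7 = 11
Lille - Nice - Rennes - Dijon: 4 + 4 + 7 = 15
Lille - Nice - Strasbourg - Rennes - Dijon: 4 + 13 + 3 + 7 = 27
Shortest: 11.

11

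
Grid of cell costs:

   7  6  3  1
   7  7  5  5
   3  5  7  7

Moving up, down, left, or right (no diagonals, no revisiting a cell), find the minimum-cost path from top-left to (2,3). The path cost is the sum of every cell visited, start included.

29

Best path: [0,0] → [0,1] → [0,2] → [0,3] → [1,3] → [2,3]
Cost: 7 + 6 + 3 + 1 + 5 + 7 = 29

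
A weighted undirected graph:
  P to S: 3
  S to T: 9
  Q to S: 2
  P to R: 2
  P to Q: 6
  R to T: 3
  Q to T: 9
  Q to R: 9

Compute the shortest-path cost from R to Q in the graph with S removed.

Paths from R to Q avoiding S:
R → Q: 9
R → P → Q: 2 + 6 = 8
R → T → Q: 3 + 9 = 12
Shortest: 8.

8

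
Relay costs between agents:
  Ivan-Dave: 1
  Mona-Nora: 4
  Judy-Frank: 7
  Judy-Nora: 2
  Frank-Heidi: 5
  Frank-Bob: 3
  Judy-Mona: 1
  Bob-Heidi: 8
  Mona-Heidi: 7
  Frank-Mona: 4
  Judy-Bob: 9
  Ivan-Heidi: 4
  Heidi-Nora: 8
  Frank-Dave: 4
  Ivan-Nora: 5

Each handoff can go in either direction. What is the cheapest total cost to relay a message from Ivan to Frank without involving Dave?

Some routes from Ivan to Frank avoiding Dave:
Ivan-Nora-Judy-Frank: 5 + 2 + 7 = 14
Ivan-Heidi-Frank: 4 + 5 = 9
Ivan-Nora-Judy-Mona-Frank: 5 + 2 + 1 + 4 = 12
Ivan-Nora-Mona-Frank: 5 + 4 + 4 = 13
Ivan-Heidi-Mona-Frank: 4 + 7 + 4 = 15
Ivan-Heidi-Bob-Frank: 4 + 8 + 3 = 15
The minimum is 9.

9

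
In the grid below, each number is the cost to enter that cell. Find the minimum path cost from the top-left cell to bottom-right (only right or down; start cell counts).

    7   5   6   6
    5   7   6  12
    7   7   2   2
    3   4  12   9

37

Path (0,0)→(0,1)→(0,2)→(1,2)→(2,2)→(2,3)→(3,3): 7 + 5 + 6 + 6 + 2 + 2 + 9 = 37.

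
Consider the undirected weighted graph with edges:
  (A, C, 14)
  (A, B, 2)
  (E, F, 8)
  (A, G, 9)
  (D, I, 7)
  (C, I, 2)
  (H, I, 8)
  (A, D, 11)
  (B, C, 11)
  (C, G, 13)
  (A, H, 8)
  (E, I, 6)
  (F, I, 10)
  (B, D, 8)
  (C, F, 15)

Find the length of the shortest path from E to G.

Checking several routes:
E - I - C - G: 6 + 2 + 13 = 21
E - I - C - A - G: 6 + 2 + 14 + 9 = 31
E - I - C - B - A - G: 6 + 2 + 11 + 2 + 9 = 30
The minimum is 21.

21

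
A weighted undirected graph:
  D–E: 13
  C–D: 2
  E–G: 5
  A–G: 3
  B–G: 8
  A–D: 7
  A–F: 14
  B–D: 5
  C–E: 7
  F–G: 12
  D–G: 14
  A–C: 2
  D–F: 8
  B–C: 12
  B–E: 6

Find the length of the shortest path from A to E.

8

Checking several routes:
A→C→D→E: 2 + 2 + 13 = 17
A→C→D→B→E: 2 + 2 + 5 + 6 = 15
A→G→E: 3 + 5 = 8
A→C→E: 2 + 7 = 9
A→G→B→E: 3 + 8 + 6 = 17
A→D→C→E: 7 + 2 + 7 = 16
Shortest: 8.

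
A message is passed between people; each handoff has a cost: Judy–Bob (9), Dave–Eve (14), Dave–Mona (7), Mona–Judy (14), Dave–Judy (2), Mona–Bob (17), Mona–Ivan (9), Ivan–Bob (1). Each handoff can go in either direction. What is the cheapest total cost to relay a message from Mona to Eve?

21

A few of the Mona→Eve routes:
Mona → Dave → Eve: 7 + 14 = 21
Mona → Judy → Dave → Eve: 14 + 2 + 14 = 30
Mona → Ivan → Bob → Judy → Dave → Eve: 9 + 1 + 9 + 2 + 14 = 35
Best route has total 21.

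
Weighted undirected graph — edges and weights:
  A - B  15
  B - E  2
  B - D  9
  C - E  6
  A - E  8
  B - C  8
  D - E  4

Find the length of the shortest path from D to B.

Routes from D to B:
D - B: 9
D - E - A - B: 4 + 8 + 15 = 27
D - E - C - B: 4 + 6 + 8 = 18
D - E - B: 4 + 2 = 6
Best route has total 6.

6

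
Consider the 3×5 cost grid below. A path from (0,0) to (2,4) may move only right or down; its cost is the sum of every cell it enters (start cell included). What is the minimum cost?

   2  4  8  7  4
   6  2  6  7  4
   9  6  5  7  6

31

Cheapest: [0,0] [0,1] [1,1] [1,2] [1,3] [1,4] [2,4]
  2 + 4 + 2 + 6 + 7 + 4 + 6 = 31
For comparison, the top-then-right route costs 35.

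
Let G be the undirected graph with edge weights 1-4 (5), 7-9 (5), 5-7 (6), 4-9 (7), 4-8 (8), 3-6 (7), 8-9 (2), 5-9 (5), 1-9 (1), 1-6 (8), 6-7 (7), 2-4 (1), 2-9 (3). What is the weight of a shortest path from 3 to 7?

Some routes from 3 to 7:
3 -> 6 -> 1 -> 4 -> 2 -> 9 -> 7: 7 + 8 + 5 + 1 + 3 + 5 = 29
3 -> 6 -> 1 -> 9 -> 7: 7 + 8 + 1 + 5 = 21
3 -> 6 -> 1 -> 9 -> 5 -> 7: 7 + 8 + 1 + 5 + 6 = 27
3 -> 6 -> 7: 7 + 7 = 14
3 -> 6 -> 1 -> 4 -> 9 -> 7: 7 + 8 + 5 + 7 + 5 = 32
3 -> 6 -> 1 -> 4 -> 8 -> 9 -> 7: 7 + 8 + 5 + 8 + 2 + 5 = 35
Shortest: 14.

14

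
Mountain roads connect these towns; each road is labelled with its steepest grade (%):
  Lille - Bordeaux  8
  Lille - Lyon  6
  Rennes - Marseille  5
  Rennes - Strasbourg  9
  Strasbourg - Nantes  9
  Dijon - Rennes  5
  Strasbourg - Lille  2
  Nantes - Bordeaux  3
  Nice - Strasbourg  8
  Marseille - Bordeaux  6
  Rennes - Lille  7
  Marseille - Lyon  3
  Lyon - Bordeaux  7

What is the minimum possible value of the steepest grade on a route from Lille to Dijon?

6

Checking several routes:
Lille -> Rennes -> Dijon: max(7, 5) = 7
Lille -> Lyon -> Marseille -> Rennes -> Dijon: max(6, 3, 5, 5) = 6
Lille -> Bordeaux -> Marseille -> Rennes -> Dijon: max(8, 6, 5, 5) = 8
Lille -> Bordeaux -> Lyon -> Marseille -> Rennes -> Dijon: max(8, 7, 3, 5, 5) = 8
Lille -> Lyon -> Bordeaux -> Marseille -> Rennes -> Dijon: max(6, 7, 6, 5, 5) = 7
Best route has worst link 6%.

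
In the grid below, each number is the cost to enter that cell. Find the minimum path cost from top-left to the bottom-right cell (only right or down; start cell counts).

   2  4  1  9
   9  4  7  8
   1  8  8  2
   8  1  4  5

28

Take (0,0) (0,1) (1,1) (2,1) (3,1) (3,2) (3,3) for a total of 2 + 4 + 4 + 8 + 1 + 4 + 5 = 28.
For comparison, the top-then-right route costs 31.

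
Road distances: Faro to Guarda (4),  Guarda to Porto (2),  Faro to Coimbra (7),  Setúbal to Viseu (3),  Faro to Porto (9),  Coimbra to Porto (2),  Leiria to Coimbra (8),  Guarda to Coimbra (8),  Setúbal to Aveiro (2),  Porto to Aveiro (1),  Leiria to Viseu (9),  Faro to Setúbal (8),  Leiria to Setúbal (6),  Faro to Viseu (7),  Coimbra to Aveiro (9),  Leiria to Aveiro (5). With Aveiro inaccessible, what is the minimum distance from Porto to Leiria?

10

Some routes from Porto to Leiria avoiding Aveiro:
Porto - Guarda - Coimbra - Leiria: 2 + 8 + 8 = 18
Porto - Guarda - Faro - Setúbal - Leiria: 2 + 4 + 8 + 6 = 20
Porto - Coimbra - Leiria: 2 + 8 = 10
The minimum is 10.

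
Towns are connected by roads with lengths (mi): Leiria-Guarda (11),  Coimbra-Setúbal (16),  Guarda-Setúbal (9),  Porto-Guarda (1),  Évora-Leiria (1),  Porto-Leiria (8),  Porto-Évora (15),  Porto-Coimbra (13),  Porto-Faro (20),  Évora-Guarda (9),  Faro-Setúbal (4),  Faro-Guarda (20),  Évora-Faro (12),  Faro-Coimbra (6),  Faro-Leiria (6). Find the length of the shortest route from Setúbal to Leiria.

Some routes from Setúbal to Leiria:
Setúbal-Guarda-Évora-Leiria: 9 + 9 + 1 = 19
Setúbal-Faro-Leiria: 4 + 6 = 10
Setúbal-Guarda-Porto-Leiria: 9 + 1 + 8 = 18
Setúbal-Guarda-Porto-Évora-Leiria: 9 + 1 + 15 + 1 = 26
Setúbal-Guarda-Leiria: 9 + 11 = 20
Setúbal-Faro-Évora-Leiria: 4 + 12 + 1 = 17
Shortest: 10 mi.

10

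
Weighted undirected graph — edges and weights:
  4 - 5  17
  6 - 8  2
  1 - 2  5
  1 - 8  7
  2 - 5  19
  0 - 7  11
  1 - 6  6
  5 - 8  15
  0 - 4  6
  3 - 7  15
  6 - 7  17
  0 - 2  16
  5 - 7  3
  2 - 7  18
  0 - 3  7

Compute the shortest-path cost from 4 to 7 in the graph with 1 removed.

A few of the 4→7 routes:
4 -> 0 -> 7: 6 + 11 = 17
4 -> 0 -> 2 -> 5 -> 7: 6 + 16 + 19 + 3 = 44
4 -> 0 -> 3 -> 7: 6 + 7 + 15 = 28
4 -> 5 -> 8 -> 6 -> 7: 17 + 15 + 2 + 17 = 51
4 -> 5 -> 7: 17 + 3 = 20
4 -> 0 -> 2 -> 7: 6 + 16 + 18 = 40
Best route has total 17.

17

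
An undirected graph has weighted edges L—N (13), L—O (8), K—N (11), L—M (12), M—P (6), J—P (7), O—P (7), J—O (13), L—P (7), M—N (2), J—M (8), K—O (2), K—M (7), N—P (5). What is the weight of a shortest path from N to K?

9

Comparing a few candidate routes:
N→K: 11
N→P→L→O→K: 5 + 7 + 8 + 2 = 22
N→P→O→K: 5 + 7 + 2 = 14
N→M→K: 2 + 7 = 9
N→M→P→O→K: 2 + 6 + 7 + 2 = 17
N→P→M→K: 5 + 6 + 7 = 18
The minimum is 9.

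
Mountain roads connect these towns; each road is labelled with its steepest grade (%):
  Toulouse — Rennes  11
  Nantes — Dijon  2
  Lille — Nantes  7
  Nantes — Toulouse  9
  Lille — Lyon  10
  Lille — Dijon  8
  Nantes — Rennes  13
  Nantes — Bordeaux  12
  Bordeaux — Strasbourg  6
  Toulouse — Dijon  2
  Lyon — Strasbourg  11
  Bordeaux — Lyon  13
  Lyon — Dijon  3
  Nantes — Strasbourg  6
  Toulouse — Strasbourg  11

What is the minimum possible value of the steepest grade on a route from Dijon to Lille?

7

Some routes from Dijon to Lille:
Dijon - Lyon - Lille: max(3, 10) = 10
Dijon - Nantes - Lille: max(2, 7) = 7
Dijon - Lille: max(8) = 8
Dijon - Toulouse - Nantes - Lille: max(2, 9, 7) = 9
The minimum achievable maximum is 7%.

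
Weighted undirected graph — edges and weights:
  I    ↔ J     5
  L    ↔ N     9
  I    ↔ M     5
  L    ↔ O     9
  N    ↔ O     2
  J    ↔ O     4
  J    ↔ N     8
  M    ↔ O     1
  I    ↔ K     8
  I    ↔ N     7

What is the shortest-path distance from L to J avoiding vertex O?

17

Candidate routes:
L → N → I → J: 9 + 7 + 5 = 21
L → N → J: 9 + 8 = 17
The minimum is 17.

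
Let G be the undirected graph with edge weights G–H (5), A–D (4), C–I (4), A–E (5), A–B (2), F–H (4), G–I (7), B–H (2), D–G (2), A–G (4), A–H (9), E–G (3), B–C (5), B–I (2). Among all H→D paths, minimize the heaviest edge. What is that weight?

Checking several routes:
H → B → A → D: max(2, 2, 4) = 4
H → G → E → A → D: max(5, 3, 5, 4) = 5
H → G → A → D: max(5, 4, 4) = 5
H → B → A → G → D: max(2, 2, 4, 2) = 4
H → G → D: max(5, 2) = 5
Smallest bottleneck: 4.

4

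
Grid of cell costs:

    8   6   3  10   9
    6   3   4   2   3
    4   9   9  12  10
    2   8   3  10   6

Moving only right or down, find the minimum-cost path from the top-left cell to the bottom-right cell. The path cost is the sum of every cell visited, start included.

42

One optimal route is r0c0 -> r0c1 -> r0c2 -> r1c2 -> r1c3 -> r1c4 -> r2c4 -> r3c4.
Its cost is 8 + 6 + 3 + 4 + 2 + 3 + 10 + 6 = 42.
(Top row then right column would cost 55.)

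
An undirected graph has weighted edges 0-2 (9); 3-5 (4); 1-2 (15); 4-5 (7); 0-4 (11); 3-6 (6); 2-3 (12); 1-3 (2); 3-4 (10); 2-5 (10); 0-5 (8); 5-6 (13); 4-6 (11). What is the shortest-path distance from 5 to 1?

Some routes from 5 to 1:
5 → 4 → 6 → 3 → 1: 7 + 11 + 6 + 2 = 26
5 → 3 → 1: 4 + 2 = 6
5 → 2 → 1: 10 + 15 = 25
5 → 6 → 3 → 1: 13 + 6 + 2 = 21
5 → 2 → 3 → 1: 10 + 12 + 2 = 24
5 → 4 → 3 → 1: 7 + 10 + 2 = 19
Best route has total 6.

6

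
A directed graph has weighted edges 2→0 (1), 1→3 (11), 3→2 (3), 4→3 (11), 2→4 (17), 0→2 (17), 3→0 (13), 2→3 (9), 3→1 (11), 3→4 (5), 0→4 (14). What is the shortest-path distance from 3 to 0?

Paths from 3 to 0:
3 → 0: 13
3 → 2 → 0: 3 + 1 = 4
Best route has total 4.

4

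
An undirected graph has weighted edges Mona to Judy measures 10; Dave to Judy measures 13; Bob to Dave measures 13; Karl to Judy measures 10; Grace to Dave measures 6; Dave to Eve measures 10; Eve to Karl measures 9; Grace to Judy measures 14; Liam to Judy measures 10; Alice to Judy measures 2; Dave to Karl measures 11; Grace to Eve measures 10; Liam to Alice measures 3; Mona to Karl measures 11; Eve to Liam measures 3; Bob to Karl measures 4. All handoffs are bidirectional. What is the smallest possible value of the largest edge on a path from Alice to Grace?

10

Some routes from Alice to Grace:
Alice - Judy - Karl - Eve - Grace: max(2, 10, 9, 10) = 10
Alice - Judy - Karl - Eve - Dave - Grace: max(2, 10, 9, 10, 6) = 10
Alice - Judy - Liam - Eve - Grace: max(2, 10, 3, 10) = 10
Alice - Judy - Liam - Eve - Dave - Grace: max(2, 10, 3, 10, 6) = 10
Smallest bottleneck: 10.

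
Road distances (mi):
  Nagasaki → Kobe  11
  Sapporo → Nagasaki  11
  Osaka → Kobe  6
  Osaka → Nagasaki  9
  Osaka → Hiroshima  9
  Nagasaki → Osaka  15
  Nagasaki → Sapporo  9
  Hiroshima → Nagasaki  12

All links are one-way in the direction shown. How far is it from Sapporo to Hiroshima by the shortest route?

Routes from Sapporo to Hiroshima:
Sapporo → Nagasaki → Osaka → Hiroshima: 11 + 15 + 9 = 35
Shortest: 35 mi.

35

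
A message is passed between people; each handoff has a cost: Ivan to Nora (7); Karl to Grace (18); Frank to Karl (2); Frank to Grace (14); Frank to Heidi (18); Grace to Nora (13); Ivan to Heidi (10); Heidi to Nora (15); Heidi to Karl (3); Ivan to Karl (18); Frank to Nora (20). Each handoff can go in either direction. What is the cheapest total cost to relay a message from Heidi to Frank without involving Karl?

Candidate routes:
Heidi-Ivan-Nora-Frank: 10 + 7 + 20 = 37
Heidi-Frank: 18
Heidi-Nora-Grace-Frank: 15 + 13 + 14 = 42
Heidi-Nora-Frank: 15 + 20 = 35
Heidi-Ivan-Nora-Grace-Frank: 10 + 7 + 13 + 14 = 44
Shortest: 18.

18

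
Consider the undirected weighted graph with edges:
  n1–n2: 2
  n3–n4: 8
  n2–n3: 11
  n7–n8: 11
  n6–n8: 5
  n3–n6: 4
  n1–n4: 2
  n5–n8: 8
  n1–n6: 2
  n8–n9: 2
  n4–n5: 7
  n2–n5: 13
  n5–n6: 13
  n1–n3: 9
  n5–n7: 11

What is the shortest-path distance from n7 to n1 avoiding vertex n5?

Candidate routes:
n7→n8→n6→n3→n2→n1: 11 + 5 + 4 + 11 + 2 = 33
n7→n8→n6→n3→n1: 11 + 5 + 4 + 9 = 29
n7→n8→n6→n3→n4→n1: 11 + 5 + 4 + 8 + 2 = 30
n7→n8→n6→n1: 11 + 5 + 2 = 18
Shortest: 18.

18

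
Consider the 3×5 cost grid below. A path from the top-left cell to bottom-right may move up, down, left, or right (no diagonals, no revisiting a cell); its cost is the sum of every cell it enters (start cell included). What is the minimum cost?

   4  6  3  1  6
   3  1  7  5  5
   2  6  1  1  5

Path r0c0→r1c0→r1c1→r2c1→r2c2→r2c3→r2c4: 4 + 3 + 1 + 6 + 1 + 1 + 5 = 21.

21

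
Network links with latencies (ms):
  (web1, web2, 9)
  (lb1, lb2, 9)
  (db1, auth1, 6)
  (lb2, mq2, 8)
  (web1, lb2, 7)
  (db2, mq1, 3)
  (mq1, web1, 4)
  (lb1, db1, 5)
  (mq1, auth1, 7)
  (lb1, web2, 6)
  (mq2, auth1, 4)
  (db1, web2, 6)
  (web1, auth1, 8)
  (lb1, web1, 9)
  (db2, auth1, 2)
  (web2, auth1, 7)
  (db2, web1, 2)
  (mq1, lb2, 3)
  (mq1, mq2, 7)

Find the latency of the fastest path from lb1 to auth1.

11

A few of the lb1→auth1 routes:
lb1 → web1 → db2 → auth1: 9 + 2 + 2 = 13
lb1 → web2 → auth1: 6 + 7 = 13
lb1 → web1 → mq1 → db2 → auth1: 9 + 4 + 3 + 2 = 18
lb1 → lb2 → mq1 → db2 → auth1: 9 + 3 + 3 + 2 = 17
lb1 → web1 → auth1: 9 + 8 = 17
lb1 → db1 → auth1: 5 + 6 = 11
Best route has total 11 ms.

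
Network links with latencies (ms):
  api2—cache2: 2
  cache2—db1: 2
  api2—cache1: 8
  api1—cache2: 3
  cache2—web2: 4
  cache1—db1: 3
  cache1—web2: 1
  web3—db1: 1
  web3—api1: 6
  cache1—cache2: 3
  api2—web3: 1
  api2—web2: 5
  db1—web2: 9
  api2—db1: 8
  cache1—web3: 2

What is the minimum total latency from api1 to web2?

7

Some routes from api1 to web2:
api1-cache2-db1-web3-cache1-web2: 3 + 2 + 1 + 2 + 1 = 9
api1-cache2-web2: 3 + 4 = 7
api1-cache2-api2-web3-cache1-web2: 3 + 2 + 1 + 2 + 1 = 9
api1-cache2-cache1-web2: 3 + 3 + 1 = 7
api1-web3-cache1-web2: 6 + 2 + 1 = 9
api1-cache2-db1-cache1-web2: 3 + 2 + 3 + 1 = 9
The minimum is 7 ms.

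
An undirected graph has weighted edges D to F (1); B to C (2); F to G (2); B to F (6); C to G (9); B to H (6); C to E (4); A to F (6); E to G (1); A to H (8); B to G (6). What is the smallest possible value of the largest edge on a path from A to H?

6

Routes from A to H:
A-F-B-H: max(6, 6, 6) = 6
A-F-G-C-B-H: max(6, 2, 9, 2, 6) = 9
A-H: max(8) = 8
A-F-G-E-C-B-H: max(6, 2, 1, 4, 2, 6) = 6
A-F-G-B-H: max(6, 2, 6, 6) = 6
Smallest bottleneck: 6.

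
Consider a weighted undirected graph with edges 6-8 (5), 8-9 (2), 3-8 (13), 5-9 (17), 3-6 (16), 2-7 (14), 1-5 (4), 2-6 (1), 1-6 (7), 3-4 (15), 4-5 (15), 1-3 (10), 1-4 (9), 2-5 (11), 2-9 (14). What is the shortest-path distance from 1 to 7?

Some routes from 1 to 7:
1 - 3 - 6 - 2 - 7: 10 + 16 + 1 + 14 = 41
1 - 5 - 2 - 7: 4 + 11 + 14 = 29
1 - 6 - 2 - 7: 7 + 1 + 14 = 22
The minimum is 22.

22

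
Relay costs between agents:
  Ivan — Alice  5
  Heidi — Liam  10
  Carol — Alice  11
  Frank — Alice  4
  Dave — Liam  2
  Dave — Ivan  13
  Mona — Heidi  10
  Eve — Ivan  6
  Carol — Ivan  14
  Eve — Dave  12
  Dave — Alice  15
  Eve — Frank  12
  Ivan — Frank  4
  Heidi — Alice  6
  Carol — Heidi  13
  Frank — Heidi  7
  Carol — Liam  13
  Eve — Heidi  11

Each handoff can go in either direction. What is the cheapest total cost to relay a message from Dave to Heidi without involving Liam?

21

Some routes from Dave to Heidi avoiding Liam:
Dave -> Eve -> Heidi: 12 + 11 = 23
Dave -> Alice -> Heidi: 15 + 6 = 21
Dave -> Ivan -> Alice -> Heidi: 13 + 5 + 6 = 24
Dave -> Alice -> Frank -> Heidi: 15 + 4 + 7 = 26
Dave -> Ivan -> Frank -> Heidi: 13 + 4 + 7 = 24
Shortest: 21.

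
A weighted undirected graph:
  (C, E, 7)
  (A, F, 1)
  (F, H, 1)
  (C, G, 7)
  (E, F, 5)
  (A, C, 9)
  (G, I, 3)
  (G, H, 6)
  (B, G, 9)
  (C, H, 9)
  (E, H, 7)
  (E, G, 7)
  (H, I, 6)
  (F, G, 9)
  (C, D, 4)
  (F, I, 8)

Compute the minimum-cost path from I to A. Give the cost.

8

Checking several routes:
I→F→A: 8 + 1 = 9
I→G→F→A: 3 + 9 + 1 = 13
I→G→H→F→A: 3 + 6 + 1 + 1 = 11
I→H→F→A: 6 + 1 + 1 = 8
I→G→E→F→A: 3 + 7 + 5 + 1 = 16
Shortest: 8.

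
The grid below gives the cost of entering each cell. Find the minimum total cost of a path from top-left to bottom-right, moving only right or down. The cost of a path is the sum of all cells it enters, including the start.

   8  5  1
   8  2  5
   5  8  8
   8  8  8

Best path: [0,0] → [0,1] → [0,2] → [1,2] → [2,2] → [3,2]
Cost: 8 + 5 + 1 + 5 + 8 + 8 = 35

35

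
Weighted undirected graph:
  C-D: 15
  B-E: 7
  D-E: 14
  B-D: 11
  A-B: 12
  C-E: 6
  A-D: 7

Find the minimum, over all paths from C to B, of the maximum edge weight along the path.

Candidate routes:
C → D → E → B: max(15, 14, 7) = 15
C → E → D → A → B: max(6, 14, 7, 12) = 14
C → E → D → B: max(6, 14, 11) = 14
C → E → B: max(6, 7) = 7
C → D → A → B: max(15, 7, 12) = 15
C → D → B: max(15, 11) = 15
The minimum achievable maximum is 7.

7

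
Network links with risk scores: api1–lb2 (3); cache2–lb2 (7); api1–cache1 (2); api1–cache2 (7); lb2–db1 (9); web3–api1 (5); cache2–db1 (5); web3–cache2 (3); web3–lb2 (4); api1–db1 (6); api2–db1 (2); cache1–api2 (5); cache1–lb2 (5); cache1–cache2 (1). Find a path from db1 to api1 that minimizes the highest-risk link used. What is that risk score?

A few of the db1→api1 routes:
db1 -> cache2 -> cache1 -> lb2 -> web3 -> api1: max(5, 1, 5, 4, 5) = 5
db1 -> cache2 -> cache1 -> api1: max(5, 1, 2) = 5
db1 -> cache2 -> cache1 -> lb2 -> api1: max(5, 1, 5, 3) = 5
db1 -> cache2 -> web3 -> lb2 -> api1: max(5, 3, 4, 3) = 5
db1 -> cache2 -> web3 -> api1: max(5, 3, 5) = 5
The minimum achievable maximum is 5.

5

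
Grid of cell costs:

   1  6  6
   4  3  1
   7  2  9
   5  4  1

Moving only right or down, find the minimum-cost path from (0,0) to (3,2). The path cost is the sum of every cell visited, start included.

Path [0,0] [1,0] [1,1] [2,1] [3,1] [3,2]: 1 + 4 + 3 + 2 + 4 + 1 = 15.
For comparison, the top-then-right route costs 24.

15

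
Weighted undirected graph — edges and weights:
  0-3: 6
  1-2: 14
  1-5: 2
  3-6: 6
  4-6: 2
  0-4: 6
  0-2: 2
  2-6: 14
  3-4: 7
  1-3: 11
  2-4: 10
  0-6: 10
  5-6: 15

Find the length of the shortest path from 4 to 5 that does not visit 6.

20

Checking several routes:
4 -> 3 -> 1 -> 5: 7 + 11 + 2 = 20
4 -> 2 -> 1 -> 5: 10 + 14 + 2 = 26
4 -> 0 -> 3 -> 1 -> 5: 6 + 6 + 11 + 2 = 25
4 -> 3 -> 0 -> 2 -> 1 -> 5: 7 + 6 + 2 + 14 + 2 = 31
4 -> 0 -> 2 -> 1 -> 5: 6 + 2 + 14 + 2 = 24
The minimum is 20.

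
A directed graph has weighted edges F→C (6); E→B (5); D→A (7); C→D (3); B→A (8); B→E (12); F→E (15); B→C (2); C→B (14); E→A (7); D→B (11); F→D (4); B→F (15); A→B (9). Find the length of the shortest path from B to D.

Paths from B to D:
B→F→C→D: 15 + 6 + 3 = 24
B→C→D: 2 + 3 = 5
B→F→D: 15 + 4 = 19
Best route has total 5.

5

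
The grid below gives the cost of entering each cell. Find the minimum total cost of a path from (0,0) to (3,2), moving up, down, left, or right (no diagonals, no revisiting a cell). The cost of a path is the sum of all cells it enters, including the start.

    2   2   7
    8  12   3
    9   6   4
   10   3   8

Take r0c0 → r0c1 → r0c2 → r1c2 → r2c2 → r3c2 for a total of 2 + 2 + 7 + 3 + 4 + 8 = 26.

26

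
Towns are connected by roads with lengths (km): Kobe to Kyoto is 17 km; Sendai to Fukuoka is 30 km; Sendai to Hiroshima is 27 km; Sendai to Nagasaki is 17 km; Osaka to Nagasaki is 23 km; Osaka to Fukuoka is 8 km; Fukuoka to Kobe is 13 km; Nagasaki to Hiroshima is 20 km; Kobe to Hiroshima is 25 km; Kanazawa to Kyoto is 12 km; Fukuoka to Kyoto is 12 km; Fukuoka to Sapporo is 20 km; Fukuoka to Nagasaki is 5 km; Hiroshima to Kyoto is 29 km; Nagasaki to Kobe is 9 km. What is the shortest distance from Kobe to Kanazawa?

29

A few of the Kobe→Kanazawa routes:
Kobe - Fukuoka - Kyoto - Kanazawa: 13 + 12 + 12 = 37
Kobe - Kyoto - Kanazawa: 17 + 12 = 29
Kobe - Nagasaki - Fukuoka - Kyoto - Kanazawa: 9 + 5 + 12 + 12 = 38
Shortest: 29 km.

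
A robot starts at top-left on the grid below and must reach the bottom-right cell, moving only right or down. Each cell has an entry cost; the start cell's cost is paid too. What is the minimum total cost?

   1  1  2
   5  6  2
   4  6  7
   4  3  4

Best path: (0,0) -> (0,1) -> (0,2) -> (1,2) -> (2,2) -> (3,2)
Cost: 1 + 1 + 2 + 2 + 7 + 4 = 17

17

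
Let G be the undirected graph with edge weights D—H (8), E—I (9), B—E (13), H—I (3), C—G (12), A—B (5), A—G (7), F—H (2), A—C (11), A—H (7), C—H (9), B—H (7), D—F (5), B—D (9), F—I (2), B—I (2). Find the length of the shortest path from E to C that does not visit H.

27

A few of the E→C routes:
E - I - B - A - G - C: 9 + 2 + 5 + 7 + 12 = 35
E - B - A - C: 13 + 5 + 11 = 29
E - I - B - A - C: 9 + 2 + 5 + 11 = 27
Shortest: 27.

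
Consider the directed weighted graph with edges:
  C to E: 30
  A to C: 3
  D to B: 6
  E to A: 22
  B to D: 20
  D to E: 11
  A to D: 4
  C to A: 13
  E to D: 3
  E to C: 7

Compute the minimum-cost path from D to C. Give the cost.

18

Candidate routes:
D - E - C: 11 + 7 = 18
D - E - A - C: 11 + 22 + 3 = 36
The minimum is 18.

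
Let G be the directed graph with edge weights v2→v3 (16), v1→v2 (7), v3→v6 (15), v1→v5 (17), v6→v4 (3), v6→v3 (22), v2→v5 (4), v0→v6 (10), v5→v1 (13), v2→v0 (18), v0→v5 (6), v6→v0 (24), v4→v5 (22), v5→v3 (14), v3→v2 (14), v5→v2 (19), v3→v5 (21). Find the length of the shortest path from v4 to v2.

Routes from v4 to v2:
v4 -> v5 -> v1 -> v2: 22 + 13 + 7 = 42
v4 -> v5 -> v3 -> v2: 22 + 14 + 14 = 50
v4 -> v5 -> v2: 22 + 19 = 41
The minimum is 41.

41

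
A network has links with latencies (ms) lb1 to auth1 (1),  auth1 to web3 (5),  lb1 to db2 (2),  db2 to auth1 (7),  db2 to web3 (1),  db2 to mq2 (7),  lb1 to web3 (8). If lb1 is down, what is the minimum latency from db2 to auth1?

6

Routes from db2 to auth1 avoiding lb1:
db2-auth1: 7
db2-web3-auth1: 1 + 5 = 6
Shortest: 6 ms.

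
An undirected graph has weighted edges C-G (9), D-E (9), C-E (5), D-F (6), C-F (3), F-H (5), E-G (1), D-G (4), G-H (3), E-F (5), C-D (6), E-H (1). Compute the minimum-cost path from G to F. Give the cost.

6

Checking several routes:
G→E→F: 1 + 5 = 6
G→H→F: 3 + 5 = 8
G→E→H→F: 1 + 1 + 5 = 7
G→H→E→F: 3 + 1 + 5 = 9
Shortest: 6.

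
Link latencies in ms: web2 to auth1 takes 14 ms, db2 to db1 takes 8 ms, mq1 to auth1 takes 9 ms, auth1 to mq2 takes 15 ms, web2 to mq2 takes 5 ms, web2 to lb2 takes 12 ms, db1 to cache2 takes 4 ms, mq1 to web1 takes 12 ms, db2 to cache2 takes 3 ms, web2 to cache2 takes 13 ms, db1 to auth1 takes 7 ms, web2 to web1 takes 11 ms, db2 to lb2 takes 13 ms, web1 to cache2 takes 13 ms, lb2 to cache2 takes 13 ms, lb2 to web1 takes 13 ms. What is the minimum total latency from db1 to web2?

Checking several routes:
db1→auth1→mq2→web2: 7 + 15 + 5 = 27
db1→cache2→web2: 4 + 13 = 17
db1→db2→cache2→web2: 8 + 3 + 13 = 24
db1→auth1→web2: 7 + 14 = 21
The minimum is 17 ms.

17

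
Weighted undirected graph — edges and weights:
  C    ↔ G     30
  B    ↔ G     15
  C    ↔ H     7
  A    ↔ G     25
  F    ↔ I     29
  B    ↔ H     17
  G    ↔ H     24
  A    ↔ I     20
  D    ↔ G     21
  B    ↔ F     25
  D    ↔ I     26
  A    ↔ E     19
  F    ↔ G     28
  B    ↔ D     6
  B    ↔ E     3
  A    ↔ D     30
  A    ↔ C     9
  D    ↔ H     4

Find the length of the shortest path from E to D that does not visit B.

Some routes from E to D avoiding B:
E -> A -> G -> D: 19 + 25 + 21 = 65
E -> A -> D: 19 + 30 = 49
E -> A -> C -> H -> D: 19 + 9 + 7 + 4 = 39
The minimum is 39.

39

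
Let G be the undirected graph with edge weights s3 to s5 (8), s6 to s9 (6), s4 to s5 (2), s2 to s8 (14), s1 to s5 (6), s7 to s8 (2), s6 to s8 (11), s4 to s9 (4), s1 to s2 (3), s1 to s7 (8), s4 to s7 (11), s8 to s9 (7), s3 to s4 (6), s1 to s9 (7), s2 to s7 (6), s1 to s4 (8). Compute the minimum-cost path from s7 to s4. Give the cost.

11

A few of the s7→s4 routes:
s7-s4: 11
s7-s1-s4: 8 + 8 = 16
s7-s1-s5-s4: 8 + 6 + 2 = 16
s7-s8-s9-s4: 2 + 7 + 4 = 13
Best route has total 11.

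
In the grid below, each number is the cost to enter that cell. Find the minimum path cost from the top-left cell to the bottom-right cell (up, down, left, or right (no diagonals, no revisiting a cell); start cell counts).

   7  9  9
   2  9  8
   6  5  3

23

Cheapest: [0,0] -> [1,0] -> [2,0] -> [2,1] -> [2,2]
  7 + 2 + 6 + 5 + 3 = 23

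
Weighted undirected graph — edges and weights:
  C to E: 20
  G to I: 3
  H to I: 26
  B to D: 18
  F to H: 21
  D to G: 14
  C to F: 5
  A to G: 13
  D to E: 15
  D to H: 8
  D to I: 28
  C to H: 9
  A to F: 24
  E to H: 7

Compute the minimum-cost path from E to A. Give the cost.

42

Comparing a few candidate routes:
E -> H -> I -> G -> A: 7 + 26 + 3 + 13 = 49
E -> D -> G -> A: 15 + 14 + 13 = 42
E -> H -> D -> G -> A: 7 + 8 + 14 + 13 = 42
E -> H -> C -> F -> A: 7 + 9 + 5 + 24 = 45
E -> H -> F -> A: 7 + 21 + 24 = 52
E -> C -> F -> A: 20 + 5 + 24 = 49
Best route has total 42.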